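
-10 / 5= -2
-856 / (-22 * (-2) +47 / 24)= -20544 / 1103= -18.63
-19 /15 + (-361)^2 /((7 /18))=35186537 /105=335109.88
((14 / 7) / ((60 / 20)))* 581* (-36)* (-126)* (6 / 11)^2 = 63249984 / 121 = 522727.14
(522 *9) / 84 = 783 / 14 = 55.93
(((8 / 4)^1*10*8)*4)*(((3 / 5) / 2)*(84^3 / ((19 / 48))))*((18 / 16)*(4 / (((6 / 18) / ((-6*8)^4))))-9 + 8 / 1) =391452468617871360 / 19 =20602761506203755.79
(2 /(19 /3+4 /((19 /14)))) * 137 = 15618 /529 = 29.52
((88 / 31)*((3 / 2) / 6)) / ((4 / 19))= 209 / 62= 3.37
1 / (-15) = -1 / 15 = -0.07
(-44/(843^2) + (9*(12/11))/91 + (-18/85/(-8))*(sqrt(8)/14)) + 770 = 770.11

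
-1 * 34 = -34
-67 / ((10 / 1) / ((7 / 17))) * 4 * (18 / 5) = -16884 / 425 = -39.73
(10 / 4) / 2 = 5 / 4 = 1.25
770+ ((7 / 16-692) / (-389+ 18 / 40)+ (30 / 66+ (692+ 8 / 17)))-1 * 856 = 3538224355 / 5812708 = 608.70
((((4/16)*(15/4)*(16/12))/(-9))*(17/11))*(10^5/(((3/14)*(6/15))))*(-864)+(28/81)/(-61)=11759579999692/54351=216363636.36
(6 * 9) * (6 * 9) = 2916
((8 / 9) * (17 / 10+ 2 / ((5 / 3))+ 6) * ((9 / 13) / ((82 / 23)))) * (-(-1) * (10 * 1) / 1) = 8188 / 533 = 15.36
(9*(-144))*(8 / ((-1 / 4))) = 41472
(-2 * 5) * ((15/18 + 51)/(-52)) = 1555/156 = 9.97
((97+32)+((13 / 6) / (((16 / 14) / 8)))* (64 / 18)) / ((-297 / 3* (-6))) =449 / 1458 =0.31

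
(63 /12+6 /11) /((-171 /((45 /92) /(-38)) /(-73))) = -93075 /2922656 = -0.03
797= 797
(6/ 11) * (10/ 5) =12/ 11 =1.09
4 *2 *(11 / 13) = 88 / 13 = 6.77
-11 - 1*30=-41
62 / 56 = 31 / 28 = 1.11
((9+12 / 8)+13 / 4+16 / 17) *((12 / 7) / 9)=333 / 119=2.80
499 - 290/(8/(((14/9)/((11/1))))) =97787/198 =493.87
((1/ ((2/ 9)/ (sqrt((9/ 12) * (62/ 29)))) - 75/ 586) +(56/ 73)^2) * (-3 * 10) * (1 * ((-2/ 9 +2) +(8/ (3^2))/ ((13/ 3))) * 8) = -480 * sqrt(5394)/ 13 - 1026525760/ 4684191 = -2930.92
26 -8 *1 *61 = -462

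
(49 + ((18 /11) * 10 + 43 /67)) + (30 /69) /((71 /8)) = 79497878 /1203521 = 66.05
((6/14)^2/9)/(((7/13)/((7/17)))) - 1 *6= -5.98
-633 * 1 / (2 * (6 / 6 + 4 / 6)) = -189.90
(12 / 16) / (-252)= -1 / 336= -0.00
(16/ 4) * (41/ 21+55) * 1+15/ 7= 4829/ 21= 229.95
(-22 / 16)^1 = -11 / 8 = -1.38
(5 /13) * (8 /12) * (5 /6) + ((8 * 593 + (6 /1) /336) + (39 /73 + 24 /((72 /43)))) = 2276258069 /478296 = 4759.10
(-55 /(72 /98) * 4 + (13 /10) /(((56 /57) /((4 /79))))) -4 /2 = -29999111 /99540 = -301.38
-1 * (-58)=58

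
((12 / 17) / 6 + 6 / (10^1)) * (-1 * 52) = -3172 / 85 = -37.32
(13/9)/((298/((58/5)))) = 377/6705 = 0.06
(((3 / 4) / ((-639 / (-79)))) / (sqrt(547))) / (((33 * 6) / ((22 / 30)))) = 0.00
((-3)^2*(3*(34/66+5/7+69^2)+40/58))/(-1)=-287133435/2233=-128586.40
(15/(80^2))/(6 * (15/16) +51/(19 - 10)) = 0.00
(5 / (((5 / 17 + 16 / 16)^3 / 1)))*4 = 9.23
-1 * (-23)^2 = -529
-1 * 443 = -443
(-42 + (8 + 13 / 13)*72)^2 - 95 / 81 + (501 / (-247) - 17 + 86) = 7348607089 / 20007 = 367301.80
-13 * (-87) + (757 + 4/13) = 24548/13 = 1888.31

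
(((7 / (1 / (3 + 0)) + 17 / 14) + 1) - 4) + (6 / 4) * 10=479 / 14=34.21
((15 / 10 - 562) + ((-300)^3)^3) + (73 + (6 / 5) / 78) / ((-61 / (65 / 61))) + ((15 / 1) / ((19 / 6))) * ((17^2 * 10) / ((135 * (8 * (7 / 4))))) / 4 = -29222936757000000000831367811 / 1484679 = -19683000000000000000559.96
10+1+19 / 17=206 / 17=12.12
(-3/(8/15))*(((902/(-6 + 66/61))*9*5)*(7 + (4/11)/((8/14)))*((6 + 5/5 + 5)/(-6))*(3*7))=-29779407/2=-14889703.50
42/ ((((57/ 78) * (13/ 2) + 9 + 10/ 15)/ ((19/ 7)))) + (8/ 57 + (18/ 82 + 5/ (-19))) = 3236114/ 404301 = 8.00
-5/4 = -1.25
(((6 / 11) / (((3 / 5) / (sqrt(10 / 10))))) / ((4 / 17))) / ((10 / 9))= 153 / 44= 3.48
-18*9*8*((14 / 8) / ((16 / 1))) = -567 / 4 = -141.75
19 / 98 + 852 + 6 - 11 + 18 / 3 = 83613 / 98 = 853.19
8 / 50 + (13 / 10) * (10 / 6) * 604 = 98162 / 75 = 1308.83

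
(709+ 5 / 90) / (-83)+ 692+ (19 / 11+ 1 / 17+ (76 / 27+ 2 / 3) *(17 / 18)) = 5193733615 / 7543206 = 688.53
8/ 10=4/ 5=0.80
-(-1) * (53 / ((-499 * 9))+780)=3502927 / 4491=779.99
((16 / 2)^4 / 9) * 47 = 192512 / 9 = 21390.22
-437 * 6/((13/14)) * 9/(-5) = 330372/65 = 5082.65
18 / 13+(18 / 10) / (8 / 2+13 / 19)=10233 / 5785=1.77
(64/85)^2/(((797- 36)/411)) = 1683456/5498225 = 0.31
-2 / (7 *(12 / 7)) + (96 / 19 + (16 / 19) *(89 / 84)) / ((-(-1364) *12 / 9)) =-88927 / 544236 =-0.16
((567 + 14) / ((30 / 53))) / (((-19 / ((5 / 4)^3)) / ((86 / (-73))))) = 33102475 / 266304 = 124.30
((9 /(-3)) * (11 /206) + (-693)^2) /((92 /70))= 3462594135 /9476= 365406.73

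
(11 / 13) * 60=50.77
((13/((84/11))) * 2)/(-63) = -143/2646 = -0.05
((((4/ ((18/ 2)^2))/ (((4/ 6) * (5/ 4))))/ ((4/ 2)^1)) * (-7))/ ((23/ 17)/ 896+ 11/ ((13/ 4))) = -5544448/ 90518445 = -0.06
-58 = -58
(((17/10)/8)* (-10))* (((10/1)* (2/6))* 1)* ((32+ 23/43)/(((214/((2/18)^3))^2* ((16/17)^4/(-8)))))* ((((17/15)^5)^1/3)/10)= 0.00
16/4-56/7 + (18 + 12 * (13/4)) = 53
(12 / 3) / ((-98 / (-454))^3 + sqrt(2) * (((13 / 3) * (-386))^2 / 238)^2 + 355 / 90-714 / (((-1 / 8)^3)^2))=0.00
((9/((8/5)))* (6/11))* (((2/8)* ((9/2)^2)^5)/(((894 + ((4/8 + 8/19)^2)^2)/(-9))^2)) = 647549078057838827827335/2450278275716381215424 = 264.28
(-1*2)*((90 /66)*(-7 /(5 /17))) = 64.91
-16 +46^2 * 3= 6332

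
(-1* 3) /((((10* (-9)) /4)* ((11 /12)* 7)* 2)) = 4 /385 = 0.01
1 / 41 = 0.02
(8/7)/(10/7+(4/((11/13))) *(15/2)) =11/355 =0.03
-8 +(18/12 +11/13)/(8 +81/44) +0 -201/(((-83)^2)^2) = -2073455175919/267142888909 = -7.76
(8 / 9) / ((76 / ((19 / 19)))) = 0.01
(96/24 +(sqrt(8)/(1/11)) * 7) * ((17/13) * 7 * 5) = 2380/13 +91630 * sqrt(2)/13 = 10151.11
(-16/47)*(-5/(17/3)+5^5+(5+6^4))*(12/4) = -3610896/799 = -4519.27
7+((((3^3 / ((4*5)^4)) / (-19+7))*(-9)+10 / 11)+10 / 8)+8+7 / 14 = 124320891 / 7040000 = 17.66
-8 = -8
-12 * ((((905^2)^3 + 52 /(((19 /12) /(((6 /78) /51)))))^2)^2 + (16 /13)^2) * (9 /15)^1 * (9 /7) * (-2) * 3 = 5060508016400518061267303000000000000000000000000000000000000000000000000.00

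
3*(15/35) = 9/7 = 1.29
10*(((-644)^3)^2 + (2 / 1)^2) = 713370595531202600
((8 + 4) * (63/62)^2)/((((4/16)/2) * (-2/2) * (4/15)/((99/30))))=-1178793/961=-1226.63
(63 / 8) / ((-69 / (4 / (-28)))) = 3 / 184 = 0.02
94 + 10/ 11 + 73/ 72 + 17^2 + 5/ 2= 387.42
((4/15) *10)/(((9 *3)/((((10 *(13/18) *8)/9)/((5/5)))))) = 4160/6561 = 0.63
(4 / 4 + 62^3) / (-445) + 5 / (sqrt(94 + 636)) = -238329 / 445 + sqrt(730) / 146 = -535.39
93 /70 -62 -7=-4737 /70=-67.67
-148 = -148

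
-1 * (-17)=17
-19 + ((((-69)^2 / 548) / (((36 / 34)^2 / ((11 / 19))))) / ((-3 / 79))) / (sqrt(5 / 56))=-132853589 * sqrt(70) / 2811240-19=-414.39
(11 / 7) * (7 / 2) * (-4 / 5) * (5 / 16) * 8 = -11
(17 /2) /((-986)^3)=-1 /112774736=-0.00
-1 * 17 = -17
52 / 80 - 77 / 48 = -0.95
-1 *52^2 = -2704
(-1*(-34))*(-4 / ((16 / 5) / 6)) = -255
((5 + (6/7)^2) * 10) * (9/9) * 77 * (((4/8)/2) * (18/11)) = 1806.43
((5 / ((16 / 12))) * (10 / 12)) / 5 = 5 / 8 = 0.62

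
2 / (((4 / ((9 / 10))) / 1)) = 9 / 20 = 0.45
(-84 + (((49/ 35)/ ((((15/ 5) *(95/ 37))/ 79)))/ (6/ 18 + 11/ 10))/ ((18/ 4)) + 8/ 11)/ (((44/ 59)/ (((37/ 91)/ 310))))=-8943875431/ 62747009325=-0.14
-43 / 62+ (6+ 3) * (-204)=-113875 / 62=-1836.69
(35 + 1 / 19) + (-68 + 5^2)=-7.95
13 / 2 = 6.50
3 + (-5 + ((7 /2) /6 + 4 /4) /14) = -317 /168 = -1.89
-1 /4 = -0.25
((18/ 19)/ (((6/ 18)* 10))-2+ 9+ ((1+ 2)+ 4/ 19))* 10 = 1994/ 19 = 104.95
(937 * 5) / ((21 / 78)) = 17401.43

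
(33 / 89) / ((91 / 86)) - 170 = -1373992 / 8099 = -169.65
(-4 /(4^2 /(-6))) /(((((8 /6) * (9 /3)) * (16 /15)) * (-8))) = -45 /1024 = -0.04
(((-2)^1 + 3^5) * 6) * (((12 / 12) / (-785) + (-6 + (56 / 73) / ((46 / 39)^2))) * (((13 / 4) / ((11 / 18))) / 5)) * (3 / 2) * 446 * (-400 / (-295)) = -149590388868783408 / 19674009905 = -7603451.94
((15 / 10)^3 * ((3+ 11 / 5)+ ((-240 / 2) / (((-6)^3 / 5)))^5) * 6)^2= 11932048.71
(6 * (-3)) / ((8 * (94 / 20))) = -45 / 94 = -0.48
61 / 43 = 1.42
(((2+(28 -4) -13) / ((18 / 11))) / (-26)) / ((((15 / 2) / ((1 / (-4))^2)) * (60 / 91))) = -1001 / 259200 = -0.00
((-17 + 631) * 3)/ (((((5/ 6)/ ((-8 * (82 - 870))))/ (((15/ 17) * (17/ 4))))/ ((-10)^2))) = 5225385600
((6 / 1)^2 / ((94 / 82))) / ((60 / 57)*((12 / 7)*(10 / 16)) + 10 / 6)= 588924 / 52405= 11.24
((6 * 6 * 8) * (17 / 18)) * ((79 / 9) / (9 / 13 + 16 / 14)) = 1301.00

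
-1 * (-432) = 432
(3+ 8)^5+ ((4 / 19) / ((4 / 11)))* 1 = 3059980 / 19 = 161051.58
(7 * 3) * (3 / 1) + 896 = 959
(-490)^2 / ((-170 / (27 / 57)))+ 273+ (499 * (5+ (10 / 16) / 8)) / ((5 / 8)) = 9453217 / 2584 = 3658.37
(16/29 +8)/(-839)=-248/24331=-0.01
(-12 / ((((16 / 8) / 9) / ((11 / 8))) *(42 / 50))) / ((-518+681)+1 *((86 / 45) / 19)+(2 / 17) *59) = -3270375 / 6291236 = -0.52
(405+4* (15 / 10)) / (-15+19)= 411 / 4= 102.75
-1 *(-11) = 11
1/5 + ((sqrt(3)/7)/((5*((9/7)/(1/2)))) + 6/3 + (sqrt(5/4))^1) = sqrt(3)/90 + sqrt(5)/2 + 11/5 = 3.34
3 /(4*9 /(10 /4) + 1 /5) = 15 /73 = 0.21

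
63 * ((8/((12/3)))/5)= 126/5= 25.20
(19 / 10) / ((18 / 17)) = 323 / 180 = 1.79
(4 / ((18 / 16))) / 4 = 8 / 9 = 0.89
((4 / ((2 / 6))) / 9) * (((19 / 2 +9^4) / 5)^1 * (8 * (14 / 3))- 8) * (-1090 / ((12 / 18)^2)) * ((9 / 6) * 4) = -962395008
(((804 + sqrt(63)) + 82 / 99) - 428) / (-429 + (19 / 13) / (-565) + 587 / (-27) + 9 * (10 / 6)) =-411018855 / 475279409 - 594945 * sqrt(7) / 86414438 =-0.88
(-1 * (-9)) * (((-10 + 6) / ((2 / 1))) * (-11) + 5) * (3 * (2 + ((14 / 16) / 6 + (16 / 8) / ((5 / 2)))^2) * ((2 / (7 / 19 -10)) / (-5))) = 85531977 / 976000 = 87.64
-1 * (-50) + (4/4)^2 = 51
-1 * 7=-7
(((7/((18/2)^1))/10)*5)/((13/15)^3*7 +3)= 2625/51008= 0.05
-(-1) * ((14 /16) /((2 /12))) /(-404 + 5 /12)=-63 /4843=-0.01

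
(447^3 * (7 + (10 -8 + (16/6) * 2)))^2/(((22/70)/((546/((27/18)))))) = 20878965107801739453060/11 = 1898087737072885404823.64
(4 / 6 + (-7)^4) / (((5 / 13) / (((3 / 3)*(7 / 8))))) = 131131 / 24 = 5463.79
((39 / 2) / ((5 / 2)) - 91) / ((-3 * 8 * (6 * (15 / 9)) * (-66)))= -13 / 2475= -0.01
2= 2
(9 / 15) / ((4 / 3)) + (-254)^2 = 1290329 / 20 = 64516.45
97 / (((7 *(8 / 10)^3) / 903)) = 1564125 / 64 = 24439.45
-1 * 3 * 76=-228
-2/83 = -0.02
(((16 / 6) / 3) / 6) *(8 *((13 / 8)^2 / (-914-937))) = -169 / 99954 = -0.00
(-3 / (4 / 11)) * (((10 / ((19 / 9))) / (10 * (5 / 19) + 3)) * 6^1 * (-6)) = 26730 / 107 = 249.81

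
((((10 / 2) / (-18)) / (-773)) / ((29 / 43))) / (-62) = -215 / 25017372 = -0.00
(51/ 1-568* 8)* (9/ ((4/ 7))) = -283059/ 4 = -70764.75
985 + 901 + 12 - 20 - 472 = 1406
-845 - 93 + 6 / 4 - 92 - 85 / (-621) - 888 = -2380123 / 1242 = -1916.36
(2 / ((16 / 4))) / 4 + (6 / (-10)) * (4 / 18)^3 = 1151 / 9720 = 0.12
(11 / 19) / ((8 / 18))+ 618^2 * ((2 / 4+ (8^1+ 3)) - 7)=130618107 / 76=1718659.30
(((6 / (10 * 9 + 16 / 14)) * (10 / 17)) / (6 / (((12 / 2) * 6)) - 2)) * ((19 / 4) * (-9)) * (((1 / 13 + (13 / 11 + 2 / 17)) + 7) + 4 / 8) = 2324651805 / 290032886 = 8.02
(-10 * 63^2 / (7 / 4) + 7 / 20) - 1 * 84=-455273 / 20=-22763.65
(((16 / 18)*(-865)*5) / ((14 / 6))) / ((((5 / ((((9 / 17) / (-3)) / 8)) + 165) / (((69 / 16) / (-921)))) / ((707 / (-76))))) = 2009395 / 1726568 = 1.16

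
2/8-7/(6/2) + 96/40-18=-1061/60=-17.68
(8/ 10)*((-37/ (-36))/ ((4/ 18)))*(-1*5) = -37/ 2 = -18.50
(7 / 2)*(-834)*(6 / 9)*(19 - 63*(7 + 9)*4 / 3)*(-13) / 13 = -2578450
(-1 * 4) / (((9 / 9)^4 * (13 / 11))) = -44 / 13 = -3.38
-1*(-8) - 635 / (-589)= 9.08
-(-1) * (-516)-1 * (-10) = -506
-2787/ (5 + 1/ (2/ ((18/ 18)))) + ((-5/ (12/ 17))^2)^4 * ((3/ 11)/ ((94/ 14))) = 256906.10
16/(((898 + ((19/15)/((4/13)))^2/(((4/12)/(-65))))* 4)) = -960/577597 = -0.00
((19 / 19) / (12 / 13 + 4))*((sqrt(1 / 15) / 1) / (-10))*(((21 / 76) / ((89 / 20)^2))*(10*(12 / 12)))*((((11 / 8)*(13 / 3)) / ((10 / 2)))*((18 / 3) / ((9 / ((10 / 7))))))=-9295*sqrt(15) / 43343712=-0.00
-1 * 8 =-8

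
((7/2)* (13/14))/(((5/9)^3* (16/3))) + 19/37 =1203947/296000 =4.07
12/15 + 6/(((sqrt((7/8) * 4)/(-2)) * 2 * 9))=0.44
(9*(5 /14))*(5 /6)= 75 /28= 2.68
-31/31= -1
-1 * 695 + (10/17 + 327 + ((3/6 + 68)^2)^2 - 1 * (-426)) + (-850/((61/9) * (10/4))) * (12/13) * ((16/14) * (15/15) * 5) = 33242857938623/1509872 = 22017004.05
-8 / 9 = -0.89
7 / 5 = 1.40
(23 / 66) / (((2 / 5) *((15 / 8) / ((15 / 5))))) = 46 / 33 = 1.39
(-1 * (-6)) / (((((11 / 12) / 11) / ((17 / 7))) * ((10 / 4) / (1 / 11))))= 2448 / 385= 6.36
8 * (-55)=-440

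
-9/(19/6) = -54/19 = -2.84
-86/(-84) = 43/42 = 1.02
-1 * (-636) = 636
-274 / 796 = -0.34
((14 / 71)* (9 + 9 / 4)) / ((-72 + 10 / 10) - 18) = -315 / 12638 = -0.02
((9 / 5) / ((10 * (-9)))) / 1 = -1 / 50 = -0.02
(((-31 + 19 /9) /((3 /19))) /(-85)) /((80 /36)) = 247 /255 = 0.97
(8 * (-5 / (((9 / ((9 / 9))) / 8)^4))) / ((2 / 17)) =-1392640 / 6561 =-212.26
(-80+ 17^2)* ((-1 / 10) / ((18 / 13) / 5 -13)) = 2717 / 1654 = 1.64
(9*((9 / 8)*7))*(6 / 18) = 189 / 8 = 23.62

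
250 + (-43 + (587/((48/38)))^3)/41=1387456180145/566784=2447945.21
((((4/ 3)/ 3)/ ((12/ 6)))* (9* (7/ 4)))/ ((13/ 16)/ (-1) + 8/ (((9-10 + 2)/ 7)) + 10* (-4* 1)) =56/ 243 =0.23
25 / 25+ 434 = 435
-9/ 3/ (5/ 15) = -9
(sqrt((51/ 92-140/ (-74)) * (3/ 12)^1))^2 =8327/ 13616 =0.61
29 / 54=0.54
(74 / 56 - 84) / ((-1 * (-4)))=-20.67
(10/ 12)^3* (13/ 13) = 0.58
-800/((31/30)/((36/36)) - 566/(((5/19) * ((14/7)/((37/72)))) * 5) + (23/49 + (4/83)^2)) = 486087840000/66242944129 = 7.34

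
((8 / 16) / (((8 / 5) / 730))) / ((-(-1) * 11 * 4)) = 1825 / 352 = 5.18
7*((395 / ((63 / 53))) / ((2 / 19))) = 397765 / 18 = 22098.06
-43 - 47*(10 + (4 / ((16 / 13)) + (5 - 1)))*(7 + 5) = -9772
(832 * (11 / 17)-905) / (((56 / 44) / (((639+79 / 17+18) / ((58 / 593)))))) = -114329899508 / 58667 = -1948794.03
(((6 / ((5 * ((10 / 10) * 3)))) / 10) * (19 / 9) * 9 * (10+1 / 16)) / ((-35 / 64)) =-1748 / 125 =-13.98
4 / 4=1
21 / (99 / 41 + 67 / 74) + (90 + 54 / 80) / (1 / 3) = 16021839 / 57560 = 278.35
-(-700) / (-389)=-700 / 389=-1.80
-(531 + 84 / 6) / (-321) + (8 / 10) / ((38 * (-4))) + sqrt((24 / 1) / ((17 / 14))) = 103229 / 60990 + 4 * sqrt(357) / 17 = 6.14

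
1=1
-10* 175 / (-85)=350 / 17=20.59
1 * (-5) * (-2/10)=1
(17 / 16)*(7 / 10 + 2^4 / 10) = 2.44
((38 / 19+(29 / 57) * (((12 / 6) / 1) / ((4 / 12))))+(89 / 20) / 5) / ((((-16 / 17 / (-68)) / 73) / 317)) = 75511373959 / 7600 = 9935707.10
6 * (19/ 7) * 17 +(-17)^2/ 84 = 23545/ 84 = 280.30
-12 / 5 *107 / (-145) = 1284 / 725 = 1.77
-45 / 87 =-15 / 29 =-0.52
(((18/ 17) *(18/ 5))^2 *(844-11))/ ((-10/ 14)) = -36006768/ 2125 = -16944.36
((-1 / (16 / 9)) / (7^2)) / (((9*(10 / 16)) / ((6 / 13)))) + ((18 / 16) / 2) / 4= 28473 / 203840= 0.14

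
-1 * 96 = -96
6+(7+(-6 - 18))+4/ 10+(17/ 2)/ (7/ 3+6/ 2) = -1441/ 160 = -9.01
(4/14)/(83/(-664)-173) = -16/9695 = -0.00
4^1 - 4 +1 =1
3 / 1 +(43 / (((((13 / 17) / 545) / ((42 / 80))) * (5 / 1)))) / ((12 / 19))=10603547 / 2080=5097.86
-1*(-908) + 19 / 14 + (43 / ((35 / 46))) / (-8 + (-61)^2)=909.37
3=3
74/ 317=0.23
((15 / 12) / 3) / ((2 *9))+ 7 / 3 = 509 / 216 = 2.36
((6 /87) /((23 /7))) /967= 14 /644989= 0.00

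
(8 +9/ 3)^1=11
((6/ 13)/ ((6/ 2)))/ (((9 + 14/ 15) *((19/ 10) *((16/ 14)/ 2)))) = 525/ 36803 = 0.01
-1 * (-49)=49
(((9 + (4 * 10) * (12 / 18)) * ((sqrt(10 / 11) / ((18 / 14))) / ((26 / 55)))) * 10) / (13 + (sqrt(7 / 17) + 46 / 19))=-6759725 * sqrt(13090) / 511374006 + 1772115275 * sqrt(110) / 511374006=34.83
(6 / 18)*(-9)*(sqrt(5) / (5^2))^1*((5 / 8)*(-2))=3*sqrt(5) / 20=0.34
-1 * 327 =-327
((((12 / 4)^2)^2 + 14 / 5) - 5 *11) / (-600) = -6 / 125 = -0.05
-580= -580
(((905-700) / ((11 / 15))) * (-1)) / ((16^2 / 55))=-15375 / 256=-60.06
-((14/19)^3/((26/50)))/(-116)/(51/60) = 0.01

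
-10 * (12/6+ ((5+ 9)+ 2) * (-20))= 3180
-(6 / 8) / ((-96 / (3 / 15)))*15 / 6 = 1 / 256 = 0.00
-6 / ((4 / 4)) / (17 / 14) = -84 / 17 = -4.94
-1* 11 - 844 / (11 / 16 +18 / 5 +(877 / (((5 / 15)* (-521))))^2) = -25443344893 / 646877143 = -39.33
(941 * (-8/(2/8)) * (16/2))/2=-120448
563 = 563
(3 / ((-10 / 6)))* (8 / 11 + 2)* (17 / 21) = -306 / 77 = -3.97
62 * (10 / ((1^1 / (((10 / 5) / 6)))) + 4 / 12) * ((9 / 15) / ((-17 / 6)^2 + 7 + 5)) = 24552 / 3605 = 6.81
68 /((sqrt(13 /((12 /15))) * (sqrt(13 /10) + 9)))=-136 * sqrt(2) /797 + 2448 * sqrt(65) /10361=1.66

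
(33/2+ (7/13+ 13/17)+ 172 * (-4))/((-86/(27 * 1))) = 186003/884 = 210.41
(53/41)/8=53/328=0.16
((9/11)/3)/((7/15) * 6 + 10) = 15/704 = 0.02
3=3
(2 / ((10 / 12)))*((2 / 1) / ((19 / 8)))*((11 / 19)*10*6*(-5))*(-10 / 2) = 633600 / 361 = 1755.12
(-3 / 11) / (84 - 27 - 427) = 3 / 4070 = 0.00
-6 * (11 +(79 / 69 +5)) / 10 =-1183 / 115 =-10.29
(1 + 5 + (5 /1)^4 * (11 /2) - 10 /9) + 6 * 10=63043 /18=3502.39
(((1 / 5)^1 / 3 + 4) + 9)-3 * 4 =1.07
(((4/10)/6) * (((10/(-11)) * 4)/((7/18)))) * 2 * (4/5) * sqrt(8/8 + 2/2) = -384 * sqrt(2)/385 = -1.41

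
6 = 6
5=5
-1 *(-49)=49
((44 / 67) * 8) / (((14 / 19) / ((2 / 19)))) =0.75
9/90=1/10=0.10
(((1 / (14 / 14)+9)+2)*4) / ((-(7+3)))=-24 / 5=-4.80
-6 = -6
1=1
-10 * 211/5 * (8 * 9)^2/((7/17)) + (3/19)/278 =-196437664491/36974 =-5312859.43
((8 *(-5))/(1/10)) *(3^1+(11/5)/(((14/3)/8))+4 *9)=-119760/7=-17108.57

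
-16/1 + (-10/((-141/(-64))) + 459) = 61823/141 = 438.46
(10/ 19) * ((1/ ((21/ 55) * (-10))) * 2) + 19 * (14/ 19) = 13.72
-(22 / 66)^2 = -1 / 9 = -0.11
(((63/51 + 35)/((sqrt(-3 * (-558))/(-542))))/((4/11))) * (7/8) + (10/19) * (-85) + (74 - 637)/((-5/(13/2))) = 130561/190 - 1606759 * sqrt(186)/18972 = -467.87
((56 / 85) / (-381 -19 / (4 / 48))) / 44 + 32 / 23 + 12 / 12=4473929 / 1870935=2.39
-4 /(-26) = 2 /13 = 0.15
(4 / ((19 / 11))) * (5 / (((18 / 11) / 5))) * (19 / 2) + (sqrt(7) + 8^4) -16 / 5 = sqrt(7) + 199301 / 45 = 4431.56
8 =8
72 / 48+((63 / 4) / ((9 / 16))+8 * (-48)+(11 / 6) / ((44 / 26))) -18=-4457 / 12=-371.42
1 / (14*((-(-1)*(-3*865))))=-1 / 36330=-0.00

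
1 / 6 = 0.17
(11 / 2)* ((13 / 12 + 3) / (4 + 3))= 77 / 24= 3.21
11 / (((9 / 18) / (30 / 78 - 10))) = -2750 / 13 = -211.54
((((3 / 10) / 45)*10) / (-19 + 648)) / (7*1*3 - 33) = -0.00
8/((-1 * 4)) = -2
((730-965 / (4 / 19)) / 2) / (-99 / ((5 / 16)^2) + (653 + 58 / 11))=5.42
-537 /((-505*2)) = 0.53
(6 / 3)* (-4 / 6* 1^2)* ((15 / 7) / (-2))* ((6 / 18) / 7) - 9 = -8.93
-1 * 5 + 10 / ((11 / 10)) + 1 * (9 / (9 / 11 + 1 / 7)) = 10953 / 814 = 13.46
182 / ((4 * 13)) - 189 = -185.50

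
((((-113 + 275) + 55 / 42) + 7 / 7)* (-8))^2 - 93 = 761939803 / 441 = 1727754.66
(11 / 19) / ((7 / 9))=99 / 133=0.74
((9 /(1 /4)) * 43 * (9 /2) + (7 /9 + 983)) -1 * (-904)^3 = 6648940924 /9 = 738771213.78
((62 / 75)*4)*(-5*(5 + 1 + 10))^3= -5079040 / 3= -1693013.33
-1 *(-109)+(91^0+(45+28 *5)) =295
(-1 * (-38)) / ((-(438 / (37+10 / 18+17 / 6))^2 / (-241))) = 2420134291 / 31078728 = 77.87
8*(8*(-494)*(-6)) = 189696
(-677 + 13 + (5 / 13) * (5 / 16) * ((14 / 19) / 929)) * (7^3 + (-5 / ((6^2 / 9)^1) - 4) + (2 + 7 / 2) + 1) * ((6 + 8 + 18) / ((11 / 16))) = -10639451.56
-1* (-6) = 6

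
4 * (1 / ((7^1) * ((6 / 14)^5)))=9604 / 243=39.52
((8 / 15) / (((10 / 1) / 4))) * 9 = 48 / 25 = 1.92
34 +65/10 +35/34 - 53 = -195/17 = -11.47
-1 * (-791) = 791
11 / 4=2.75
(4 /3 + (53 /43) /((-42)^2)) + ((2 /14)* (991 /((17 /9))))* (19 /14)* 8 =1051022725 /1289484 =815.07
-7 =-7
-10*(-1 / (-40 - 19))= -10 / 59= -0.17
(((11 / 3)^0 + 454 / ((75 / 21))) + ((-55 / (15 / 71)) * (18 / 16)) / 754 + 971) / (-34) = -165688721 / 5127200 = -32.32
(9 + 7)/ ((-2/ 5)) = -40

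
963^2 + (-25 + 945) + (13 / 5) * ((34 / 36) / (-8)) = 668367859 / 720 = 928288.69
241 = 241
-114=-114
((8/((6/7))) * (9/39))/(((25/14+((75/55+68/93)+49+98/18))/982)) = 1181393136/32577883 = 36.26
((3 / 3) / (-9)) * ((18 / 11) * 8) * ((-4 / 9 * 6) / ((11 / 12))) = 4.23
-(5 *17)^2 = -7225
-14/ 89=-0.16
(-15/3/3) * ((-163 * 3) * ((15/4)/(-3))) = -4075/4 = -1018.75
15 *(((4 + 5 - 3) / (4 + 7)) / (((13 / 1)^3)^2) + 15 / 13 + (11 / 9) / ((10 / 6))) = 1502994154 / 53094899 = 28.31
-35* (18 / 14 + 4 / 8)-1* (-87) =49 / 2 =24.50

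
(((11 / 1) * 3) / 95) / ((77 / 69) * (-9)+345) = 253 / 243960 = 0.00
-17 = -17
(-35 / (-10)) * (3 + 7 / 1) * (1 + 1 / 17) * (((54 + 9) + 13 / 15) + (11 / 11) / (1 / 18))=51576 / 17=3033.88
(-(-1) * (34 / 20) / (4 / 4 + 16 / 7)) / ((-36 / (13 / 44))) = -1547 / 364320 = -0.00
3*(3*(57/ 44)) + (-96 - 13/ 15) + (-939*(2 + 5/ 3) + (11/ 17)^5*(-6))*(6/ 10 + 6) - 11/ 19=-406204818043039/ 17805006780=-22814.08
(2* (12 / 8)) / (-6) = -1 / 2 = -0.50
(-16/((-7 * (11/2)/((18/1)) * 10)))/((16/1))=0.05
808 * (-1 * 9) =-7272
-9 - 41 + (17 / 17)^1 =-49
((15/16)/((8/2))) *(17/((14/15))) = 3825/896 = 4.27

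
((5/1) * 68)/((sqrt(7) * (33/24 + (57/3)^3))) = 2720 * sqrt(7)/384181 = 0.02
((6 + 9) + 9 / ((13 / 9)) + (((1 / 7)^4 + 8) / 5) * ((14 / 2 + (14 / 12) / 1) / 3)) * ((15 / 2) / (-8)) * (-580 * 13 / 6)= 70899055 / 2352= 30144.16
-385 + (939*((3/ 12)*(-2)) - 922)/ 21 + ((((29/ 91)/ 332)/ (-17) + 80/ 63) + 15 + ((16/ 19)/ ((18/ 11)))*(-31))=-450.95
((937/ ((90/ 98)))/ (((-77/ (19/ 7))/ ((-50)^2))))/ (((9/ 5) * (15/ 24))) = -71212000/ 891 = -79923.68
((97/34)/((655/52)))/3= 2522/33405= 0.08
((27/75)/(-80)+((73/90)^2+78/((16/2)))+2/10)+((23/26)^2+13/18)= 331497419/27378000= 12.11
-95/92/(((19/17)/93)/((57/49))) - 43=-644429/4508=-142.95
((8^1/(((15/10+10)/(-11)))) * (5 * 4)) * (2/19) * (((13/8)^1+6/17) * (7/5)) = -331408/7429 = -44.61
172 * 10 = 1720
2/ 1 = 2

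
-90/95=-18/19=-0.95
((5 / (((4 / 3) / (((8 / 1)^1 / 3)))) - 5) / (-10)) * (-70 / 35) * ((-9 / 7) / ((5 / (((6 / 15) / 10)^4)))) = -9 / 13671875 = -0.00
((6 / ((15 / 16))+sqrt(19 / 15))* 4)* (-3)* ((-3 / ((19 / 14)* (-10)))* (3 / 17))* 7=-169344 / 8075 - 1764* sqrt(285) / 8075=-24.66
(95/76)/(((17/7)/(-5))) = -175/68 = -2.57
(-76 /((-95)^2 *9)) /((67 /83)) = -0.00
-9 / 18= -1 / 2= -0.50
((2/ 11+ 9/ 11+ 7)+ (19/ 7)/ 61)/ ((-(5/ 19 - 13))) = 0.63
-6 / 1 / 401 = -6 / 401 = -0.01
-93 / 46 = -2.02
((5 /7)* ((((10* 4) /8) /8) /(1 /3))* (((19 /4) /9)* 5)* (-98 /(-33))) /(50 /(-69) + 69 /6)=382375 /392568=0.97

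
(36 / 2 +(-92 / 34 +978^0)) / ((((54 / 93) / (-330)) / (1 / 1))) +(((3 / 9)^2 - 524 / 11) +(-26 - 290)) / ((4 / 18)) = -12225709 / 1122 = -10896.35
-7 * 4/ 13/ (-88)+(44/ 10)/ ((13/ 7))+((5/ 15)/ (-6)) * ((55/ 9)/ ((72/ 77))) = 16934911/ 8339760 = 2.03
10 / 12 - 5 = -25 / 6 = -4.17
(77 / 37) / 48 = 77 / 1776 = 0.04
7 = 7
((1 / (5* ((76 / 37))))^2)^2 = 1874161 / 20851360000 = 0.00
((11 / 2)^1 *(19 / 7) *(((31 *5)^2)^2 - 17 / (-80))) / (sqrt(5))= 3853541506.25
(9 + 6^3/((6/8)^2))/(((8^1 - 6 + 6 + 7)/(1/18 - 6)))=-14017/90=-155.74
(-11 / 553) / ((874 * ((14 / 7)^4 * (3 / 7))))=-11 / 3314208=-0.00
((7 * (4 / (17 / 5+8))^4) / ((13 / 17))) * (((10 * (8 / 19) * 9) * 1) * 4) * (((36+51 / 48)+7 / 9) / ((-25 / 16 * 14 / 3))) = -94856192000 / 869110749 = -109.14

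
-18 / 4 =-9 / 2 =-4.50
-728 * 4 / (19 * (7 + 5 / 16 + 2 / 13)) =-605696 / 29507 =-20.53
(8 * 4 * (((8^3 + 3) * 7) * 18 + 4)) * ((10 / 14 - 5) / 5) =-12459648 / 7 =-1779949.71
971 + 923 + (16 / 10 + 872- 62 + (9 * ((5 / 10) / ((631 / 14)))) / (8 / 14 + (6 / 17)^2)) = 12019561789 / 4442240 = 2705.74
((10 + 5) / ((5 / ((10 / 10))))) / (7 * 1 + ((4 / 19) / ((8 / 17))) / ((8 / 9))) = 912 / 2281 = 0.40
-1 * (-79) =79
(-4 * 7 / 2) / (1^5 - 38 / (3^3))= 378 / 11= 34.36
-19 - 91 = -110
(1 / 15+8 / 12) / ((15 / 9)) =11 / 25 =0.44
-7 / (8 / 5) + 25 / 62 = -985 / 248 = -3.97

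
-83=-83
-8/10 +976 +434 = 7046/5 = 1409.20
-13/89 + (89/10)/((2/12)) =23698/445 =53.25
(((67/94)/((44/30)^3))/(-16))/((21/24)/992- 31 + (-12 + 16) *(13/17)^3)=34439515875/71246207899493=0.00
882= 882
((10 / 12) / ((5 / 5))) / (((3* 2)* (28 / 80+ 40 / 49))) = 1225 / 10287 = 0.12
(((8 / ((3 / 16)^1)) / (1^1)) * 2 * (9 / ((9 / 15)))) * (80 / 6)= 51200 / 3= 17066.67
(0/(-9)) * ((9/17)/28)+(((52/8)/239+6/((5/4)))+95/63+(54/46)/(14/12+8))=246210361/38094210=6.46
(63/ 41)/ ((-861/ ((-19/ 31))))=57/ 52111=0.00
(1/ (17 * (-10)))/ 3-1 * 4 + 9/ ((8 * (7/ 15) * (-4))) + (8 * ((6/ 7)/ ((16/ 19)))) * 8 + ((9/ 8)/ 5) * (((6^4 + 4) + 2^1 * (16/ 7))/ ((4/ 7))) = 32799059/ 57120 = 574.21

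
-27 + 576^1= 549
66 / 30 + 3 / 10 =2.50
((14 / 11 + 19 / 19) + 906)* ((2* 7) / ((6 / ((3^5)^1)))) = 5664897 / 11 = 514990.64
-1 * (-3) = 3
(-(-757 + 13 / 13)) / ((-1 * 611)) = -756 / 611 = -1.24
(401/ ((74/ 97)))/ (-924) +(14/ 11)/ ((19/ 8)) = -42851/ 1299144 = -0.03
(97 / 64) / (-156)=-97 / 9984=-0.01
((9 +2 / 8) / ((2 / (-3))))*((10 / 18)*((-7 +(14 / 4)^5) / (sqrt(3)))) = -3067855*sqrt(3) / 2304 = -2306.29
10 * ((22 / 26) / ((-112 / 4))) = -55 / 182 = -0.30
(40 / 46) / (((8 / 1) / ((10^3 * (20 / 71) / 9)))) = 50000 / 14697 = 3.40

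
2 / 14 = 1 / 7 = 0.14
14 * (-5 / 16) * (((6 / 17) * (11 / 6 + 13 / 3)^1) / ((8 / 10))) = -6475 / 544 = -11.90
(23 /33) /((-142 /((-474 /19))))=1817 /14839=0.12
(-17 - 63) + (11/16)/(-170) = -217611/2720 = -80.00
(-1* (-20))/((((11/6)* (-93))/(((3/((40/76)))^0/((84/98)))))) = -140/1023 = -0.14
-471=-471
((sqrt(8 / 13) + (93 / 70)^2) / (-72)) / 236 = -961 / 9251200-sqrt(26) / 110448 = -0.00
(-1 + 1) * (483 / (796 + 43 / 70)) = 0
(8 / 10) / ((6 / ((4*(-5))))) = -8 / 3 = -2.67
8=8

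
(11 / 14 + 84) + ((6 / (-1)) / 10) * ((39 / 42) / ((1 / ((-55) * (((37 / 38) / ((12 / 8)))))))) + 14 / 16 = 112307 / 1064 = 105.55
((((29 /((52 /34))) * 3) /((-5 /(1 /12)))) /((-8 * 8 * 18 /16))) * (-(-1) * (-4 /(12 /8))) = -493 /14040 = -0.04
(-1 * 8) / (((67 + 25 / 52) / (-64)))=26624 / 3509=7.59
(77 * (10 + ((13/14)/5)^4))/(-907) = -2641414171/3111010000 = -0.85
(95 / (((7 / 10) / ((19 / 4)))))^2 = 81450625 / 196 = 415564.41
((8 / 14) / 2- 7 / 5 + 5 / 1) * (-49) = -952 / 5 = -190.40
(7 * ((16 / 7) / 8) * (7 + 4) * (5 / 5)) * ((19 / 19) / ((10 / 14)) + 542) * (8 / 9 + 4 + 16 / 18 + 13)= 10101806 / 45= 224484.58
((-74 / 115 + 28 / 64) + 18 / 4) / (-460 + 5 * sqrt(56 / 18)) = -71109 / 7614800-23703 * sqrt(7) / 350280800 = -0.01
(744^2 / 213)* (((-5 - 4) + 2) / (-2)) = 645792 / 71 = 9095.66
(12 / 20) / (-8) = -3 / 40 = -0.08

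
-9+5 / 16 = -8.69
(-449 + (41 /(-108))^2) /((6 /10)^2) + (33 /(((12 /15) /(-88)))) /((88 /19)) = -213161315 /104976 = -2030.57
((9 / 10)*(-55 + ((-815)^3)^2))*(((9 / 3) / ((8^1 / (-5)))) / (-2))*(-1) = -3956210770361272695 / 16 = -247263173147579543.44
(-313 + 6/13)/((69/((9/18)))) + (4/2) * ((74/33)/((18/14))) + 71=12827317/177606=72.22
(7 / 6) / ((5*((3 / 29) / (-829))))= -168287 / 90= -1869.86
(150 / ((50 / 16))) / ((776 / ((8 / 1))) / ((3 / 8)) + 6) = 72 / 397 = 0.18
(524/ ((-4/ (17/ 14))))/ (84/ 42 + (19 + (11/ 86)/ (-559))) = -53530399/ 7066801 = -7.57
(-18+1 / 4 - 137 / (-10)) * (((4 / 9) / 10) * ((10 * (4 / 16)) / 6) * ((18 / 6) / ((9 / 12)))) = -3 / 10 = -0.30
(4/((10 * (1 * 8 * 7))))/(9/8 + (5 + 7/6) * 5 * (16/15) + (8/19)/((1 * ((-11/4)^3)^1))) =0.00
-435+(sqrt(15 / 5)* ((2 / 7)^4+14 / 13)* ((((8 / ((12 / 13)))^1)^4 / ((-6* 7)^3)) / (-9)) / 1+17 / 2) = -426.48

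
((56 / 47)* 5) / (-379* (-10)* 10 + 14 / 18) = 2520 / 16032029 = 0.00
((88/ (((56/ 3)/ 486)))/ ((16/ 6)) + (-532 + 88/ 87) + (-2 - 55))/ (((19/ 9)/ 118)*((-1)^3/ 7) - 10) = -116929563/ 4312822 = -27.11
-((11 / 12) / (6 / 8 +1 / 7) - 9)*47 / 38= 14053 / 1425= 9.86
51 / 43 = 1.19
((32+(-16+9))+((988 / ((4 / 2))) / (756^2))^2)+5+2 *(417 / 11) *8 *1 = 571806776138747 / 898296848064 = 636.55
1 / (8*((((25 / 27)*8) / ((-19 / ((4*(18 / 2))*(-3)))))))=0.00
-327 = -327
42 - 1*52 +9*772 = 6938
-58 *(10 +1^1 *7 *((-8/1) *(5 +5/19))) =313780/19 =16514.74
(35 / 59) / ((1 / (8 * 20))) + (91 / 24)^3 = 121875089 / 815616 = 149.43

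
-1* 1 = -1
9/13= 0.69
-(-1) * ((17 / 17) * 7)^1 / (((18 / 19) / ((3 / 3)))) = 133 / 18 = 7.39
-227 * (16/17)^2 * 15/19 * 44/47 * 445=-66133.34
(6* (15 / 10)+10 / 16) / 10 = 77 / 80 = 0.96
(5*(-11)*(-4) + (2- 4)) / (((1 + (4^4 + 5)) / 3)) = 327 / 131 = 2.50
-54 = -54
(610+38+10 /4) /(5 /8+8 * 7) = 5204 /453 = 11.49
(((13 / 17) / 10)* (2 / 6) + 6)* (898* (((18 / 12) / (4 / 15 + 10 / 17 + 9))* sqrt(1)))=591333 / 718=823.58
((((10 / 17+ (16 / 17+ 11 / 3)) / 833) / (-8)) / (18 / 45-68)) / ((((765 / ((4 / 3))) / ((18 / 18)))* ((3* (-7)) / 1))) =-265 / 276817698612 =-0.00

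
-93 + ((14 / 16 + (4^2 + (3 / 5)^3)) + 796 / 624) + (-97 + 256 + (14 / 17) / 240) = 9322893 / 110500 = 84.37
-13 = -13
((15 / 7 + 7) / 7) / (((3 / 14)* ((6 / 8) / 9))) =512 / 7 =73.14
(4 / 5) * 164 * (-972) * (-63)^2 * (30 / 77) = -2169224064 / 11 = -197202187.64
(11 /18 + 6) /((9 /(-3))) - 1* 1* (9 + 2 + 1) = -767 /54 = -14.20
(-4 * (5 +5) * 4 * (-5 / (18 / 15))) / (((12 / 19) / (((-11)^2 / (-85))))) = -229900 / 153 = -1502.61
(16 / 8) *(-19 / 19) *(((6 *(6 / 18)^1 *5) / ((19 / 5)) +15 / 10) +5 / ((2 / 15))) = -1582 / 19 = -83.26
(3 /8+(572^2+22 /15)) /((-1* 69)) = -39262301 /8280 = -4741.82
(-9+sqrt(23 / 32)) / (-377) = 9 / 377 - sqrt(46) / 3016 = 0.02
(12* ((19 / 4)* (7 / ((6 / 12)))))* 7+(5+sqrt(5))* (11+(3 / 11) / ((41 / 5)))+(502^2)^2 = 4976* sqrt(5) / 451+28641215767382 / 451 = 63506021681.84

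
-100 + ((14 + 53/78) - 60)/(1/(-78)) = 3435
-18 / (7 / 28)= -72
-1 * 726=-726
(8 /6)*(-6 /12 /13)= -2 /39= -0.05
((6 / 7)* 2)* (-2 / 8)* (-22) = 66 / 7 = 9.43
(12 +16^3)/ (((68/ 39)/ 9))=360477/ 17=21204.53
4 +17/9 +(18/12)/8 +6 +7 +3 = 3179/144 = 22.08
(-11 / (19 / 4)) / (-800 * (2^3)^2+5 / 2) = 88 / 1945505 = 0.00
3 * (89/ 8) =267/ 8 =33.38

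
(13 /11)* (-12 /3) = -52 /11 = -4.73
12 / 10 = 6 / 5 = 1.20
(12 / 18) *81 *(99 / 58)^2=264627 / 1682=157.33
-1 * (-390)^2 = -152100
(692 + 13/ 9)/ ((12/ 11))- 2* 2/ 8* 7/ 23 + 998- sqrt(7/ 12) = 4057627/ 2484- sqrt(21)/ 6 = 1632.74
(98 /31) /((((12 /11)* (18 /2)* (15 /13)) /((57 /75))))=133133 /627750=0.21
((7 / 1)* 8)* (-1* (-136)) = 7616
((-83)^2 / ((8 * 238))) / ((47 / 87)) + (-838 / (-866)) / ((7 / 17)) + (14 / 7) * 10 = 1125542031 / 38748304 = 29.05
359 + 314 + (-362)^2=131717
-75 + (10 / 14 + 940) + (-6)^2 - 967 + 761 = 4870 / 7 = 695.71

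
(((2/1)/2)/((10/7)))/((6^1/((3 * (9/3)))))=21/20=1.05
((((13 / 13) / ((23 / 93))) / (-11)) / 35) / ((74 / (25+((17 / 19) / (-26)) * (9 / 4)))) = -11253 / 3181360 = -0.00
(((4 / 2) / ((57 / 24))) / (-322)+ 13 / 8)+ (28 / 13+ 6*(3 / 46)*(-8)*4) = -2782261 / 318136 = -8.75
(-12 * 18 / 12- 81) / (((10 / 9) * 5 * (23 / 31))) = -27621 / 1150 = -24.02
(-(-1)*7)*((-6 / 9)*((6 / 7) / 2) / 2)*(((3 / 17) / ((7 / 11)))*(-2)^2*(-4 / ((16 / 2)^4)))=33 / 30464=0.00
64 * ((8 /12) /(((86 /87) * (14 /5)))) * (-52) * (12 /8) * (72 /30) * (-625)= 542880000 /301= 1803588.04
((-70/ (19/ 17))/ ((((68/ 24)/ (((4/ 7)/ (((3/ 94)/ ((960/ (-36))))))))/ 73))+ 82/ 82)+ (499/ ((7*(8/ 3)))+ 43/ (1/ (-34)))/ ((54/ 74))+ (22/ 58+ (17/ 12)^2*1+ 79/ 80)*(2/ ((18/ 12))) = 118565541557/ 154280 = 768508.83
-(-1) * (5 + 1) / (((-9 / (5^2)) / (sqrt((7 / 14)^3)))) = -25 * sqrt(2) / 6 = -5.89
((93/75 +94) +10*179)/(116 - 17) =47131/2475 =19.04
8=8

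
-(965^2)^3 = -807539696082015625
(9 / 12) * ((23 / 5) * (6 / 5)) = 207 / 50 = 4.14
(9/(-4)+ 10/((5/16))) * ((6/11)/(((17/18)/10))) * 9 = 17010/11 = 1546.36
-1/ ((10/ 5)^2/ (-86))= 43/ 2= 21.50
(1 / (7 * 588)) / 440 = 1 / 1811040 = 0.00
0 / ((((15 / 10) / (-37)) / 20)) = 0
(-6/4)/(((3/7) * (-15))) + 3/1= 97/30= 3.23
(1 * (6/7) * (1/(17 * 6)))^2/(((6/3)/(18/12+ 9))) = 0.00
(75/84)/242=25/6776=0.00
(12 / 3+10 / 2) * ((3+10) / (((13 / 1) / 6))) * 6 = 324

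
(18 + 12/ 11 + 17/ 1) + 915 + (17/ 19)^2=3779961/ 3971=951.89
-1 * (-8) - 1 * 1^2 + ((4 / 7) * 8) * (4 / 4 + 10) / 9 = 793 / 63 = 12.59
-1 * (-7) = 7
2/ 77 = 0.03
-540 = -540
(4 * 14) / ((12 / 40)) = 560 / 3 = 186.67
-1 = -1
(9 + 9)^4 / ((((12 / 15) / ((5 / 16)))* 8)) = 164025 / 32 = 5125.78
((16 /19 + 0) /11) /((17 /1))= 16 /3553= 0.00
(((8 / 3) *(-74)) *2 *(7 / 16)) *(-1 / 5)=518 / 15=34.53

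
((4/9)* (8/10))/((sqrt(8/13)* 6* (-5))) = -2* sqrt(26)/675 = -0.02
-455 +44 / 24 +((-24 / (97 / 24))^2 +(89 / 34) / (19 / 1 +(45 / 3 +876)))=-364972147847 / 873343380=-417.90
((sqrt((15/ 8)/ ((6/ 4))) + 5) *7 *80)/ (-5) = -560 - 56 *sqrt(5) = -685.22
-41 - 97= -138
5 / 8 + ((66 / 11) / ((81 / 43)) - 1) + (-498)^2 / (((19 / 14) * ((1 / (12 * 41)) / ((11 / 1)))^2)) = 21966256381042957 / 4104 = 5352401652300.92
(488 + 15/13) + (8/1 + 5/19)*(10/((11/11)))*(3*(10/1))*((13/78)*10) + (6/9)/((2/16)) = 3427915/741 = 4626.07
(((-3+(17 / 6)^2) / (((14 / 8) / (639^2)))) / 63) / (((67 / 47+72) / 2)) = 85767574 / 169099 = 507.20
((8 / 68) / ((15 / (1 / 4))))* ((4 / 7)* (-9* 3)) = -0.03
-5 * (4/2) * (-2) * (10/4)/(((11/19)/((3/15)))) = 190/11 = 17.27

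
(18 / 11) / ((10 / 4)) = 36 / 55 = 0.65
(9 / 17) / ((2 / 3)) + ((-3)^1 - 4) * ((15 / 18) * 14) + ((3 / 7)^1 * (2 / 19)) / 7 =-7679207 / 94962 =-80.87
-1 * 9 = -9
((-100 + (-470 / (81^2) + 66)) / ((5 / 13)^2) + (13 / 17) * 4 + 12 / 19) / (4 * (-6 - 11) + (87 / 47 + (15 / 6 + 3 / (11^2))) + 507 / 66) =1066941493574 / 263363952825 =4.05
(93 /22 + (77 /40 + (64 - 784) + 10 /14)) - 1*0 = -713.13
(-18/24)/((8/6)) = -9/16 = -0.56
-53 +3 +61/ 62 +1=-48.02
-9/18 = -1/2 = -0.50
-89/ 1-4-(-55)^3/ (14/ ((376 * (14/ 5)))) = 12511307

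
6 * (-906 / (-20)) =1359 / 5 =271.80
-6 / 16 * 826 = -1239 / 4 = -309.75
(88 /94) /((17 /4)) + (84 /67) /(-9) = 13004 /160599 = 0.08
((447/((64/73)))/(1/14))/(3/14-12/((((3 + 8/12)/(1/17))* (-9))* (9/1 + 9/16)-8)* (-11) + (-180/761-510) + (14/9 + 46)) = -941358587012991/60993024929168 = -15.43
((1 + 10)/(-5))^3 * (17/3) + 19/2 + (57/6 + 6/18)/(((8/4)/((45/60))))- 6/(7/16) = -2556349/42000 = -60.87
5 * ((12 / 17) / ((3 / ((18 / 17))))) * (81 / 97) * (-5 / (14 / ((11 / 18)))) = -44550 / 196231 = -0.23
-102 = -102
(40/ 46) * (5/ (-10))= -10/ 23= -0.43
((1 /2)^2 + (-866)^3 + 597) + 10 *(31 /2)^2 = -2597835585 /4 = -649458896.25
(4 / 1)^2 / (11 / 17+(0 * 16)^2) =272 / 11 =24.73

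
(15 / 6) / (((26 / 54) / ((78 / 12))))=135 / 4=33.75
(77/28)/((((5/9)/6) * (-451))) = -0.07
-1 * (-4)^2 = -16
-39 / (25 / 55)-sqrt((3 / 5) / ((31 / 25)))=-429 / 5-sqrt(465) / 31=-86.50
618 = 618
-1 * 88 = -88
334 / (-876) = -167 / 438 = -0.38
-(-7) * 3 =21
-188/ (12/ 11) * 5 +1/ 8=-20677/ 24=-861.54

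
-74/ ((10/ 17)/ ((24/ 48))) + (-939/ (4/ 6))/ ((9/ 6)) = -10019/ 10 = -1001.90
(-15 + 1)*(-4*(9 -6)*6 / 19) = 1008 / 19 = 53.05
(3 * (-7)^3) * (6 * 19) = -117306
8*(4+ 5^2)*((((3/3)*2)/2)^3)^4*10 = 2320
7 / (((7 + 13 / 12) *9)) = 28 / 291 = 0.10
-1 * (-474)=474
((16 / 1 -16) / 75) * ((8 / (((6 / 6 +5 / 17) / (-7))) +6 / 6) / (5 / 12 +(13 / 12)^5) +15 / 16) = 0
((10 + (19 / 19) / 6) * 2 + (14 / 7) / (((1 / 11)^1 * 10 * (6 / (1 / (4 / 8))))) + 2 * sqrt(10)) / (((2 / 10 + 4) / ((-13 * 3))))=-4108 / 21 - 130 * sqrt(10) / 7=-254.35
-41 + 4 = -37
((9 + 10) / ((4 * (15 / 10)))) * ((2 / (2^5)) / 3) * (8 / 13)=19 / 468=0.04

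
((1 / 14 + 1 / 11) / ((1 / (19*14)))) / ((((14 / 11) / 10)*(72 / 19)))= 45125 / 504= 89.53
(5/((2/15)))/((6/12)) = 75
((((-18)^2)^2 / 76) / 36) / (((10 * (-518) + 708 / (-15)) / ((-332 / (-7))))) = -11205 / 32186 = -0.35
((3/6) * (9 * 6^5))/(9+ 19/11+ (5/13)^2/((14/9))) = 910701792/281663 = 3233.30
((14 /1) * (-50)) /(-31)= 700 /31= 22.58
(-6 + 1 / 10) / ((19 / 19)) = -59 / 10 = -5.90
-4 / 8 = -1 / 2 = -0.50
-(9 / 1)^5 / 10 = -59049 / 10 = -5904.90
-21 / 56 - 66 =-531 / 8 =-66.38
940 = 940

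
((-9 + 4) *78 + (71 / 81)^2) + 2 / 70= -89374654 / 229635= -389.20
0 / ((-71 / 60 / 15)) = 0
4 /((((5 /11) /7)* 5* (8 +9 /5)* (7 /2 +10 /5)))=8 /35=0.23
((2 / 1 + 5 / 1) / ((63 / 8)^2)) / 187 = 64 / 106029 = 0.00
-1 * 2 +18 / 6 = 1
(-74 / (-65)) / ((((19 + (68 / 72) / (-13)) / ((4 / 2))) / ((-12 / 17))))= -31968 / 376465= -0.08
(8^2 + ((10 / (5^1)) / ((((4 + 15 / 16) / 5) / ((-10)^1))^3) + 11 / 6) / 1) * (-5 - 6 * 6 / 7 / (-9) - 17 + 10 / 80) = 7097454766835 / 165661104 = 42843.22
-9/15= -3/5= -0.60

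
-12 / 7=-1.71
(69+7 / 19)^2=1737124 / 361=4811.98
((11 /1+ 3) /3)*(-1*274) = -3836 /3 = -1278.67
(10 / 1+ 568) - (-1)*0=578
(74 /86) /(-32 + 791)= 37 /32637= 0.00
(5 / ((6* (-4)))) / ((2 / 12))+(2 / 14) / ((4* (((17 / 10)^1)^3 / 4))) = -167955 / 137564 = -1.22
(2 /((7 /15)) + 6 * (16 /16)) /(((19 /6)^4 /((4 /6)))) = 62208 /912247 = 0.07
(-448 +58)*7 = -2730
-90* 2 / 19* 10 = -1800 / 19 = -94.74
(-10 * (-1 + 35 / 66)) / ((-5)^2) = 31 / 165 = 0.19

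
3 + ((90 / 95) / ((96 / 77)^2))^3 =2970220569145 / 920599396352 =3.23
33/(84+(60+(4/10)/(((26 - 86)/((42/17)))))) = 1275/5563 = 0.23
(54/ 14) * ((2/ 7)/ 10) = 27/ 245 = 0.11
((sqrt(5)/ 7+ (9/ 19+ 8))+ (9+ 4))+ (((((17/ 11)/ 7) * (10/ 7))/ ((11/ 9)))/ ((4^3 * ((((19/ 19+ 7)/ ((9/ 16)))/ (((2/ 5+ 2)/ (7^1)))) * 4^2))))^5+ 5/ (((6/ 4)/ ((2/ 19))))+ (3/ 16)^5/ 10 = sqrt(5)/ 7+ 904248910399538739370639576009877077974874509991/ 41432582928499968125221961016559016843799429120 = 22.14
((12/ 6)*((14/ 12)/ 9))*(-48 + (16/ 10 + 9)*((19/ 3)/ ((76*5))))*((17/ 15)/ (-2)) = 1707293/ 243000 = 7.03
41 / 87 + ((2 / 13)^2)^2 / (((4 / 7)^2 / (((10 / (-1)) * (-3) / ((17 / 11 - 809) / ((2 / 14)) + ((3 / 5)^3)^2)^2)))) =1105115747159641020066611 / 2345001699370798201593327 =0.47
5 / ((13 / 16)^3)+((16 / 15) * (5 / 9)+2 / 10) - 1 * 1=2703284 / 296595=9.11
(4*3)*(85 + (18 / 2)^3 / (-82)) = 37446 / 41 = 913.32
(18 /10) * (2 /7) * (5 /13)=18 /91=0.20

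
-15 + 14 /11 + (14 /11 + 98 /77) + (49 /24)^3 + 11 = 8.33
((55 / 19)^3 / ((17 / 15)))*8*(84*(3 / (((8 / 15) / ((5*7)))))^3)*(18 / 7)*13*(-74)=-126628027668720703125 / 466412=-271493931692839.60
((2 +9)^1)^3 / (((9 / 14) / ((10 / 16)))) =46585 / 36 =1294.03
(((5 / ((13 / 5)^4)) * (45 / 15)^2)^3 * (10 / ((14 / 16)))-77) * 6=-64667296348603554 / 163086595857367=-396.52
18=18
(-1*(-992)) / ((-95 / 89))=-88288 / 95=-929.35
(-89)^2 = 7921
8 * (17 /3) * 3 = 136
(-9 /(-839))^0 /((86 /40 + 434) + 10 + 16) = 20 /9243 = 0.00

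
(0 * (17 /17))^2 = 0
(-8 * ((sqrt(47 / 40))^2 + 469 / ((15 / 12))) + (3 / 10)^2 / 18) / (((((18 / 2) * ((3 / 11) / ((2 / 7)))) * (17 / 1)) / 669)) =-164132683 / 11900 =-13792.66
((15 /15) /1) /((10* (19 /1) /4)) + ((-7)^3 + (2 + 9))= -31538 /95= -331.98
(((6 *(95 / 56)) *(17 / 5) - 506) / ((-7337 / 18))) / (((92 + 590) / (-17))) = -2019447 / 70053676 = -0.03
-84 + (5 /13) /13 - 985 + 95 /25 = -900069 /845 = -1065.17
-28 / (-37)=28 / 37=0.76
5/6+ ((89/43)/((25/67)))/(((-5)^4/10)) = 0.92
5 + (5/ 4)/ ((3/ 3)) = 25/ 4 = 6.25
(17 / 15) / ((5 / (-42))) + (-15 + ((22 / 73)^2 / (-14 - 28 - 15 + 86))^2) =-14640224521053 / 597073017025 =-24.52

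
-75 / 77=-0.97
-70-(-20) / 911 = -63750 / 911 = -69.98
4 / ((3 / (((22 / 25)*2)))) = 176 / 75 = 2.35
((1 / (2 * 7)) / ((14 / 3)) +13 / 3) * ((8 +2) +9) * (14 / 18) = 48583 / 756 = 64.26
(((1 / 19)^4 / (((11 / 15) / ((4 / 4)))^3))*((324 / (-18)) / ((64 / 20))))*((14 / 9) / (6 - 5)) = -118125 / 693829004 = -0.00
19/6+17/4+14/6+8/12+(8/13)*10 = 2585/156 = 16.57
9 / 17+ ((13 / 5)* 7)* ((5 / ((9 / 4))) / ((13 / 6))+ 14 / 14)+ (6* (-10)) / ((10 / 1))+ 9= 10301 / 255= 40.40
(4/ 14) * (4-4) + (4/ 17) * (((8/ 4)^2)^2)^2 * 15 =15360/ 17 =903.53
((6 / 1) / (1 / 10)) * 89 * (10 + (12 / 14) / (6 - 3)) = 384480 / 7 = 54925.71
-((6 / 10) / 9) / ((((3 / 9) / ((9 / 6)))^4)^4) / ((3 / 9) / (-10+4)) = 5559060566555523 / 163840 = 33929813028.29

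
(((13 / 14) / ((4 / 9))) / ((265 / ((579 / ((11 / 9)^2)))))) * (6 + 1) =5487183 / 256520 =21.39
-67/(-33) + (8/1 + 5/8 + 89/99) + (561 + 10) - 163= 419.55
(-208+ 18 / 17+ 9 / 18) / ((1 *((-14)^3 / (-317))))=-2225023 / 93296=-23.85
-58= -58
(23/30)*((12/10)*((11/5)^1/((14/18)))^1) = 2277/875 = 2.60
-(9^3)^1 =-729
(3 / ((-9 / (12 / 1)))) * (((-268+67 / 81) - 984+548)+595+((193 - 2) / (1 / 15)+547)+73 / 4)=-1076353 / 81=-13288.31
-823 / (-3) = 823 / 3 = 274.33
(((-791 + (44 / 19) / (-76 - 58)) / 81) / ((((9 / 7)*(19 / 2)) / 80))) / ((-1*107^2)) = 0.01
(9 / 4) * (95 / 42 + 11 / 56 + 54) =4065 / 32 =127.03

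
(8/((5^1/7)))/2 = 28/5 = 5.60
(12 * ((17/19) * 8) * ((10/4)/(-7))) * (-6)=24480/133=184.06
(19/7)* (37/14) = 7.17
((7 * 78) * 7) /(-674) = -1911 /337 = -5.67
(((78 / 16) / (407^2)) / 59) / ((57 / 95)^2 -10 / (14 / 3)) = -175 / 625490624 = -0.00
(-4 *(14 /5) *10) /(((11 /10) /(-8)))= 8960 /11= 814.55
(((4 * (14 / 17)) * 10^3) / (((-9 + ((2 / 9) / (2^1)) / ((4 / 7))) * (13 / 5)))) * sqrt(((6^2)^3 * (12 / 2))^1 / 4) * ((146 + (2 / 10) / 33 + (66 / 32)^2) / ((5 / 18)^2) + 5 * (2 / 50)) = -74131240.58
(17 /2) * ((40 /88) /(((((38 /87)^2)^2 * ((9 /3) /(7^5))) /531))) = 14486364302495715 /45872992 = 315792880.97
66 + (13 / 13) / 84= 5545 / 84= 66.01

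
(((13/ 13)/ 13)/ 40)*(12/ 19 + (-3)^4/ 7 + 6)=2421/ 69160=0.04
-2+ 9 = 7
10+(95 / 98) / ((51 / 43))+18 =144029 / 4998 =28.82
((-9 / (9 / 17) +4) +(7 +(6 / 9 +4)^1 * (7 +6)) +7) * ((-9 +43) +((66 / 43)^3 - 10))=135399280 / 79507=1702.99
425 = 425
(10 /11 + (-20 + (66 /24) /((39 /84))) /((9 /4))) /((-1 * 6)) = 1147 /1287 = 0.89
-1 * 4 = -4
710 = 710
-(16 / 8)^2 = -4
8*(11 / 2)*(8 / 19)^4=180224 / 130321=1.38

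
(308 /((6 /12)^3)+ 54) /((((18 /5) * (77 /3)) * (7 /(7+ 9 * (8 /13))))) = 48.81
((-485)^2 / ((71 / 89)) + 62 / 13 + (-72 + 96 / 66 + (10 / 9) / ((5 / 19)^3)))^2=453701189014030481969641 / 5218597580625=86939293939.52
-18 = -18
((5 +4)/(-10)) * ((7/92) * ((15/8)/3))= -63/1472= -0.04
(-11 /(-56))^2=121 /3136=0.04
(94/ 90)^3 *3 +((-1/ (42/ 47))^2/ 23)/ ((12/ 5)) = 1884561961/ 547722000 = 3.44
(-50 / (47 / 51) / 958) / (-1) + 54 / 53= 1283277 / 1193189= 1.08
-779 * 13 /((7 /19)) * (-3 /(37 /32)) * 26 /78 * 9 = 55414944 /259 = 213957.31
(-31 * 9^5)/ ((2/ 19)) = -34779861/ 2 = -17389930.50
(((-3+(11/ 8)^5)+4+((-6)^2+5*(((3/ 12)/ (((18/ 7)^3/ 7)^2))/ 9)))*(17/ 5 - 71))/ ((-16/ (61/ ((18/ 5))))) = 3002.38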